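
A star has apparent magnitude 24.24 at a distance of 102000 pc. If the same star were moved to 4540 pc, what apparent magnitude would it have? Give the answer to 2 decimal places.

Flux ∝ 1/d², so Δm = 5 log₁₀(d₂/d₁) = 5 log₁₀(4540/102000) = -6.758
m₂ = m₁ + Δm = 24.24 + (-6.758) = 17.482

m ≈ 17.48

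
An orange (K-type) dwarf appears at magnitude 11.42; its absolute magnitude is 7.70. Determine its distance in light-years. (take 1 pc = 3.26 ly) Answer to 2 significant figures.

d ≈ 180 ly

Distance modulus: m − M = 11.42 − (7.70) = 3.720
m − M = 5 log₁₀ d − 5
log₁₀ d = (m − M)/5 + 1 = 1.7440
d = 10^1.7440 = 55.46 pc
= 180.8 ly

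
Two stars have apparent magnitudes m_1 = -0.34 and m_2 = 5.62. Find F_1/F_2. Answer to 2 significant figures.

Δm = -0.34 − (5.62) = -5.96
Flux ratio = 10^(−0.4 Δm) = 10^(−0.4 × -5.96) = 10^2.384 = 242.1

F_1/F_2 ≈ 240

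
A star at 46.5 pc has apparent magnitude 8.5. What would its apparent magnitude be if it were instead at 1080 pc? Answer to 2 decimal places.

m ≈ 15.33

Flux ∝ 1/d², so Δm = 5 log₁₀(d₂/d₁) = 5 log₁₀(1080/46.5) = 6.830
m₂ = m₁ + Δm = 8.5 + (6.830) = 15.330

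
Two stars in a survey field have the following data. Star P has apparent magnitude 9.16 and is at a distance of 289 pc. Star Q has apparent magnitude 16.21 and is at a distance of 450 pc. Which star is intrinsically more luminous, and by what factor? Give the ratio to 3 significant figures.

Star P: M = m − 5 log₁₀ d + 5 = 9.16 − 5·2.4609 + 5 = 1.856
Star Q: M = m − 5 log₁₀ d + 5 = 16.21 − 5·2.6532 + 5 = 7.944
ΔM = M_P − M_Q = 1.856 − (7.944) = -6.088; smaller M is more luminous → Star P.
L ratio = 10^(0.4 |ΔM|) = 10^2.435 = 272.5

Star P is more luminous, by a factor of 273.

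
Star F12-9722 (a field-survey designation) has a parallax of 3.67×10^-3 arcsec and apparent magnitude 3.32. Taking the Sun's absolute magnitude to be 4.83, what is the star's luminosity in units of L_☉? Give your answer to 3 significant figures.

L/L_☉ ≈ 2980

d = 1/p = 1/3.67×10^-3″ = 272.5 pc
M = m − 5 log₁₀ d + 5 = 3.32 − 5·2.4353 + 5 = -3.857
M − M_☉ = -3.857 − 4.83 = -8.687
L/L_☉ = 10^(−0.4 × -8.687) = 2983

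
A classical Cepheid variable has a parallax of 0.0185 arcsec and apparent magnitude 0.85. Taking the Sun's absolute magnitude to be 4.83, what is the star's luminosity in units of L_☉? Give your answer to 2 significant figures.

L/L_☉ ≈ 1100

d = 1/p = 1/0.0185″ = 54.05 pc
M = m − 5 log₁₀ d + 5 = 0.85 − 5·1.7328 + 5 = -2.814
M − M_☉ = -2.814 − 4.83 = -7.644
L/L_☉ = 10^(−0.4 × -7.644) = 1142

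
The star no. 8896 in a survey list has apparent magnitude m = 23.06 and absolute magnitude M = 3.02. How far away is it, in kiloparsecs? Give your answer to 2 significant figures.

d ≈ 100 kpc

μ = m − M = 20.040
m − M = 5 log₁₀ d − 5
log₁₀ d = (m − M)/5 + 1 = 5.0080
d = 10^5.0080 = 101900 pc
= 101.9 kpc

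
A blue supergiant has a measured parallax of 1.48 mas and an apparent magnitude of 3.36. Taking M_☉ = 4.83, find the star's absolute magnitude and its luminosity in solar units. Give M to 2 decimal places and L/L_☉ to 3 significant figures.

M ≈ -5.79; L/L_☉ ≈ 17700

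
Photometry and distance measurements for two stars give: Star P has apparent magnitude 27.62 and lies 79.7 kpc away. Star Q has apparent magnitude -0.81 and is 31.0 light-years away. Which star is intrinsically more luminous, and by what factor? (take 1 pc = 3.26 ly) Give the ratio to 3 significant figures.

Star Q is more luminous, by a factor of 3350.

Star P: d = 79.7 kpc = 79700 pc
Star P: M = m − 5 log₁₀ d + 5 = 27.62 − 5·4.9015 + 5 = 8.113
Star Q: d = 31.0 ly / 3.26 = 9.509 pc
Star Q: M = m − 5 log₁₀ d + 5 = -0.81 − 5·0.9781 + 5 = -0.701
ΔM = M_P − M_Q = 8.113 − (-0.701) = 8.813; smaller M is more luminous → Star Q.
L ratio = 10^(0.4 |ΔM|) = 10^3.525 = 3353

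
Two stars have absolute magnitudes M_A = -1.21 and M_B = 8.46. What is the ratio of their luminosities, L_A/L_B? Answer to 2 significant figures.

L_A/L_B ≈ 7400

ΔM = M_A − M_B = -9.67
L_A/L_B = 10^(−0.4 ΔM) = 10^3.868 = 7379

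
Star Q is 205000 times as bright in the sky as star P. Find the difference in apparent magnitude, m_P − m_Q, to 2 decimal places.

Pogson: Δm = −2.5 log₁₀(ratio) = −2.5 log₁₀(205000) = −2.5 × 5.3118 = -13.279
Star Q is brighter so has the smaller magnitude: m_P − m_Q is positive.

m_P − m_Q ≈ 13.28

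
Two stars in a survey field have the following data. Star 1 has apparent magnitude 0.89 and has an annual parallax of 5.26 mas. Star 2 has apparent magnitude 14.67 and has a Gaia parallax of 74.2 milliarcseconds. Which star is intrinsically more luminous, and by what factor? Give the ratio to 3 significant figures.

Star 1 is more luminous, by a factor of 6.47×10^7.

Star 1: p = 5.26 mas = 5.26×10^-3″ → d = 1/p = 190.1 pc
Star 1: M = m − 5 log₁₀ d + 5 = 0.89 − 5·2.2790 + 5 = -5.505
Star 2: p = 74.2 mas = 0.0742″ → d = 1/p = 13.48 pc
Star 2: M = m − 5 log₁₀ d + 5 = 14.67 − 5·1.1296 + 5 = 14.022
ΔM = M_1 − M_2 = -5.505 − (14.022) = -19.527; smaller M is more luminous → Star 1.
L ratio = 10^(0.4 |ΔM|) = 10^7.811 = 6.469×10^7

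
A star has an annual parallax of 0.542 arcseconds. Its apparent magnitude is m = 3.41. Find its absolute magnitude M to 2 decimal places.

M ≈ 7.08

d = 1/p = 1/0.542″ = 1.845 pc
5 log₁₀(d/10 pc) = 5 log₁₀(1.845) − 5 = -3.670
M = m − 5 log₁₀(d/10) = 3.41 + 3.670 = 7.080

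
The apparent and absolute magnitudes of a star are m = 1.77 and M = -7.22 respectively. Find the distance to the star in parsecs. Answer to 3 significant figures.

Distance modulus: m − M = 1.77 − (-7.22) = 8.990
m − M = 5 log₁₀ d − 5
log₁₀ d = (m − M)/5 + 1 = 2.7980
d = 10^2.7980 = 628.1 pc

d ≈ 628 pc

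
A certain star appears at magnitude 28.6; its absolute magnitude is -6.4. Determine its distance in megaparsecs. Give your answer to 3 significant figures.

d ≈ 100 Mpc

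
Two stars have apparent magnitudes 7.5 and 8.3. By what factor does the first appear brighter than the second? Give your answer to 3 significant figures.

2.09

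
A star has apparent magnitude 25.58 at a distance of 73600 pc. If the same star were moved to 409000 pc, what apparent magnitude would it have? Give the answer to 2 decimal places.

m ≈ 29.30

Flux ∝ 1/d², so Δm = 5 log₁₀(d₂/d₁) = 5 log₁₀(409000/73600) = 3.724
m₂ = m₁ + Δm = 25.58 + (3.724) = 29.304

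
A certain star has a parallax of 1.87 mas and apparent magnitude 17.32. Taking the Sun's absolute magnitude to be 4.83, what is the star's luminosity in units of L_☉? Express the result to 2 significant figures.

d = 1/p = 1000/1.87 mas = 534.8 pc
M = m − 5 log₁₀ d + 5 = 17.32 − 5·2.7282 + 5 = 8.679
M − M_☉ = 8.679 − 4.83 = 3.849
L/L_☉ = 10^(−0.4 × 3.849) = 0.02886

L/L_☉ ≈ 0.029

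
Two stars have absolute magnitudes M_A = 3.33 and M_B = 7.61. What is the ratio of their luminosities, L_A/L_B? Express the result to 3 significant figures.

ΔM = M_A − M_B = -4.28
L_A/L_B = 10^(−0.4 ΔM) = 10^1.712 = 51.52

L_A/L_B ≈ 51.5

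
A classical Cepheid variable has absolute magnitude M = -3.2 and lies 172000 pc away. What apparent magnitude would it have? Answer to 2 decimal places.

m ≈ 17.98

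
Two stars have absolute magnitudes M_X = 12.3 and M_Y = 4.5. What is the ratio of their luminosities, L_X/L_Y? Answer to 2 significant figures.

L_X/L_Y ≈ 7.6×10^-4

ΔM = M_X − M_Y = 7.8
L_X/L_Y = 10^(−0.4 ΔM) = 10^-3.120 = 7.586×10^-4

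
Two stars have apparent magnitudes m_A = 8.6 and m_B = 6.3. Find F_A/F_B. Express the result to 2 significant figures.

Magnitude difference = 2.3
Flux ratio = 10^(−0.4 Δm) = 10^(−0.4 × 2.3) = 10^-0.920 = 0.1202

F_A/F_B ≈ 0.12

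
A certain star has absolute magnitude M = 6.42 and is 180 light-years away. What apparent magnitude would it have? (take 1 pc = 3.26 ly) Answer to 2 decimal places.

m ≈ 10.13

d = 180 ly / 3.26 = 55.21 pc
m = M + 5 log₁₀ d − 5 = 6.42 + 5·1.7421 − 5 = 10.130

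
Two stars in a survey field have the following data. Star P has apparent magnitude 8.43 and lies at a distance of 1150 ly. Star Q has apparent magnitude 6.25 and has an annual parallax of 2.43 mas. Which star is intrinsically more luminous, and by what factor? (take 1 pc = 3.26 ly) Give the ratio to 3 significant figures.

Star P: d = 1150 ly / 3.26 = 352.8 pc
Star P: M = m − 5 log₁₀ d + 5 = 8.43 − 5·2.5475 + 5 = 0.693
Star Q: p = 2.43 mas = 2.43×10^-3″ → d = 1/p = 411.5 pc
Star Q: M = m − 5 log₁₀ d + 5 = 6.25 − 5·2.6144 + 5 = -1.822
ΔM = M_P − M_Q = 0.693 − (-1.822) = 2.515; smaller M is more luminous → Star Q.
L ratio = 10^(0.4 |ΔM|) = 10^1.006 = 10.14

Star Q is more luminous, by a factor of 10.1.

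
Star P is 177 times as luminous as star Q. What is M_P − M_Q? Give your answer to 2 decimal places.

M_P − M_Q ≈ -5.62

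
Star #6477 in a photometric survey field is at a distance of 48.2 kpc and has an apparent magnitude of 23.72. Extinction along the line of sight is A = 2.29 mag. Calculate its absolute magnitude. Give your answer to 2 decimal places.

M ≈ 3.01

d = 48.2 kpc = 48200 pc
5 log₁₀(d/10 pc) = 5 log₁₀(48200) − 5 = 18.415
M = m − 5 log₁₀(d/10) − A = 23.72 − 18.415 − 2.29 = 3.015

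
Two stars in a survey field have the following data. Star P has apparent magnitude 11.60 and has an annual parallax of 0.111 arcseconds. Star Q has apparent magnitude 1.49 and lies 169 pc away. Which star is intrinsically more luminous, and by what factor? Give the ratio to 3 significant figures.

Star Q is more luminous, by a factor of 3.89×10^6.

Star P: d = 1/p = 1/0.111″ = 9.009 pc
Star P: M = m − 5 log₁₀ d + 5 = 11.60 − 5·0.9547 + 5 = 11.827
Star Q: M = m − 5 log₁₀ d + 5 = 1.49 − 5·2.2279 + 5 = -4.649
ΔM = M_P − M_Q = 11.827 − (-4.649) = 16.476; smaller M is more luminous → Star Q.
L ratio = 10^(0.4 |ΔM|) = 10^6.590 = 3.894×10^6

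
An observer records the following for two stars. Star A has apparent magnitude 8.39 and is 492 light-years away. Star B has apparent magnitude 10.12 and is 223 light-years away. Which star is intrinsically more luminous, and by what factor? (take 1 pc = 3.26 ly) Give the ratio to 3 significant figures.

Star A is more luminous, by a factor of 24.0.

Star A: d = 492 ly / 3.26 = 150.9 pc
Star A: M = m − 5 log₁₀ d + 5 = 8.39 − 5·2.1787 + 5 = 2.496
Star B: d = 223 ly / 3.26 = 68.40 pc
Star B: M = m − 5 log₁₀ d + 5 = 10.12 − 5·1.8351 + 5 = 5.945
ΔM = M_A − M_B = 2.496 − (5.945) = -3.448; smaller M is more luminous → Star A.
L ratio = 10^(0.4 |ΔM|) = 10^1.379 = 23.95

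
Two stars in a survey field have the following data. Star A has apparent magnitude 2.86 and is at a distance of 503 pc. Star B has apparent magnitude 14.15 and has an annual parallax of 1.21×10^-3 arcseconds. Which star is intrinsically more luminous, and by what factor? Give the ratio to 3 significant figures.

Star A: M = m − 5 log₁₀ d + 5 = 2.86 − 5·2.7016 + 5 = -5.648
Star B: d = 1/p = 1/1.21×10^-3″ = 826.4 pc
Star B: M = m − 5 log₁₀ d + 5 = 14.15 − 5·2.9172 + 5 = 4.564
ΔM = M_A − M_B = -5.648 − (4.564) = -10.212; smaller M is more luminous → Star A.
L ratio = 10^(0.4 |ΔM|) = 10^4.085 = 12150

Star A is more luminous, by a factor of 12200.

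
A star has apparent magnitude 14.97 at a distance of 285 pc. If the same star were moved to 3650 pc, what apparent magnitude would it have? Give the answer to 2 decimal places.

Flux ∝ 1/d², so Δm = 5 log₁₀(d₂/d₁) = 5 log₁₀(3650/285) = 5.537
m₂ = m₁ + Δm = 14.97 + (5.537) = 20.507

m ≈ 20.51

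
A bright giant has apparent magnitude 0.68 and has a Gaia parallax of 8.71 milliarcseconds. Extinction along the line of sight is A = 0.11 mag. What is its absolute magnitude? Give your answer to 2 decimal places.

M ≈ -4.73

p = 8.71 mas = 8.71×10^-3″ → d = 1/p = 114.8 pc
5 log₁₀(d/10 pc) = 5 log₁₀(114.8) − 5 = 5.300
M = m − 5 log₁₀(d/10) − A = 0.68 − 5.300 − 0.11 = -4.730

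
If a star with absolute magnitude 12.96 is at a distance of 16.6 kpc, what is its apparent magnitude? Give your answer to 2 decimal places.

d = 16.6 kpc = 16600 pc
m = M + 5 log₁₀ d − 5 = 12.96 + 5·4.2201 − 5 = 29.061

m ≈ 29.06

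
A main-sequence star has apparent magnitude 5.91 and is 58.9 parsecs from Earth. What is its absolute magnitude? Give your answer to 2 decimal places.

5 log₁₀(d/10 pc) = 5 log₁₀(58.90) − 5 = 3.851
M = m − 5 log₁₀(d/10) = 5.91 − 3.851 = 2.059

M ≈ 2.06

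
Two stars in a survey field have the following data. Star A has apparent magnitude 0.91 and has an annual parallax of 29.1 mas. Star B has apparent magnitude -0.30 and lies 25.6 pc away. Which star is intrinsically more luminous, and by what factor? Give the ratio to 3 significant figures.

Star A: p = 29.1 mas = 0.0291″ → d = 1/p = 34.36 pc
Star A: M = m − 5 log₁₀ d + 5 = 0.91 − 5·1.5361 + 5 = -1.771
Star B: M = m − 5 log₁₀ d + 5 = -0.30 − 5·1.4082 + 5 = -2.341
ΔM = M_A − M_B = -1.771 − (-2.341) = 0.571; smaller M is more luminous → Star B.
L ratio = 10^(0.4 |ΔM|) = 10^0.228 = 1.691

Star B is more luminous, by a factor of 1.69.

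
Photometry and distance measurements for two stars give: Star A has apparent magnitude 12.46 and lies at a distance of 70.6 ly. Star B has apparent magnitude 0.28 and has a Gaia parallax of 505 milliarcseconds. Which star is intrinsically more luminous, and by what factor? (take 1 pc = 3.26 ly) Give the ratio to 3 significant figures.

Star A: d = 70.6 ly / 3.26 = 21.66 pc
Star A: M = m − 5 log₁₀ d + 5 = 12.46 − 5·1.3356 + 5 = 10.782
Star B: p = 505 mas = 0.505″ → d = 1/p = 1.980 pc
Star B: M = m − 5 log₁₀ d + 5 = 0.28 − 5·0.2967 + 5 = 3.796
ΔM = M_A − M_B = 10.782 − (3.796) = 6.986; smaller M is more luminous → Star B.
L ratio = 10^(0.4 |ΔM|) = 10^2.794 = 622.6

Star B is more luminous, by a factor of 623.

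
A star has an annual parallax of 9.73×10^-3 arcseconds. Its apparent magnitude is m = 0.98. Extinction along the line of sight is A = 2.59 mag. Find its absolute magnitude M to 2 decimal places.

d = 1/p = 1/9.73×10^-3″ = 102.8 pc
5 log₁₀(d/10 pc) = 5 log₁₀(102.8) − 5 = 5.059
M = m − 5 log₁₀(d/10) − A = 0.98 − 5.059 − 2.59 = -6.669

M ≈ -6.67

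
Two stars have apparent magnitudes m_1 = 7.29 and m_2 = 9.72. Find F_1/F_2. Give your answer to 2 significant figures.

Δm = 7.29 − (9.72) = -2.43
Flux ratio = 10^(−0.4 Δm) = 10^(−0.4 × -2.43) = 10^0.972 = 9.376

F_1/F_2 ≈ 9.4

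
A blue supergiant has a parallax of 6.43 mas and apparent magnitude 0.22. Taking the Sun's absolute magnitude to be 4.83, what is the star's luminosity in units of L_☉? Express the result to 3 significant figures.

d = 1/p = 1000/6.43 mas = 155.5 pc
M = m − 5 log₁₀ d + 5 = 0.22 − 5·2.1918 + 5 = -5.739
M − M_☉ = -5.739 − 4.83 = -10.569
L/L_☉ = 10^(−0.4 × -10.569) = 16890

L/L_☉ ≈ 16900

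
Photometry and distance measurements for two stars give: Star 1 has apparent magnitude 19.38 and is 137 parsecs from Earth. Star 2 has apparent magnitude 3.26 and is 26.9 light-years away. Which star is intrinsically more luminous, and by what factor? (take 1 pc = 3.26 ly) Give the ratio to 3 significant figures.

Star 1: M = m − 5 log₁₀ d + 5 = 19.38 − 5·2.1367 + 5 = 13.696
Star 2: d = 26.9 ly / 3.26 = 8.252 pc
Star 2: M = m − 5 log₁₀ d + 5 = 3.26 − 5·0.9165 + 5 = 3.677
ΔM = M_1 − M_2 = 13.696 − (3.677) = 10.019; smaller M is more luminous → Star 2.
L ratio = 10^(0.4 |ΔM|) = 10^4.008 = 10180

Star 2 is more luminous, by a factor of 10200.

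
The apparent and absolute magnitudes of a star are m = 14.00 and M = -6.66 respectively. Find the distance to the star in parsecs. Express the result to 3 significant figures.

d ≈ 136000 pc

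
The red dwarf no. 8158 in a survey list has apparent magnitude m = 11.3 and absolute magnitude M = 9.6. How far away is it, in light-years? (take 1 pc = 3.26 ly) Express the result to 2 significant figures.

d ≈ 71 ly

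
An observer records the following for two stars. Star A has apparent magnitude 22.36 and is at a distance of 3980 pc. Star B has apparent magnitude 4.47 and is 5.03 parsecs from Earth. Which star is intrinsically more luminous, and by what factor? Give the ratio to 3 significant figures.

Star B is more luminous, by a factor of 22.9.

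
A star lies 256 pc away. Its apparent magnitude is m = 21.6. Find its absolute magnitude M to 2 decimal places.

M ≈ 14.56

5 log₁₀(d/10 pc) = 5 log₁₀(256.0) − 5 = 7.041
M = m − 5 log₁₀(d/10) = 21.6 − 7.041 = 14.559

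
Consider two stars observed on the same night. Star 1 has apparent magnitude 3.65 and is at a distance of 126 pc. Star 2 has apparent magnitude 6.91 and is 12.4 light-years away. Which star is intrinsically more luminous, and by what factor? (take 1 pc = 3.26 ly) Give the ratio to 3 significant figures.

Star 1 is more luminous, by a factor of 22100.

Star 1: M = m − 5 log₁₀ d + 5 = 3.65 − 5·2.1004 + 5 = -1.852
Star 2: d = 12.4 ly / 3.26 = 3.804 pc
Star 2: M = m − 5 log₁₀ d + 5 = 6.91 − 5·0.5802 + 5 = 9.009
ΔM = M_1 − M_2 = -1.852 − (9.009) = -10.861; smaller M is more luminous → Star 1.
L ratio = 10^(0.4 |ΔM|) = 10^4.344 = 22100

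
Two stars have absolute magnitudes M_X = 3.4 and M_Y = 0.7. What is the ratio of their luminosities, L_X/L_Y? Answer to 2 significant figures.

ΔM = M_X − M_Y = 2.7
L_X/L_Y = 10^(−0.4 ΔM) = 10^-1.080 = 0.08318

L_X/L_Y ≈ 0.083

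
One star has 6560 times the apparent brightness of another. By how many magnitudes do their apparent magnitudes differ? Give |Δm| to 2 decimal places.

|Δm| ≈ 9.54

Pogson: Δm = −2.5 log₁₀(ratio) = −2.5 log₁₀(6560) = −2.5 × 3.8169 = -9.542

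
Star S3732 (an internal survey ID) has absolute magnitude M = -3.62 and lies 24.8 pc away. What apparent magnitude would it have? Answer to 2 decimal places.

m ≈ -1.65

m = M + 5 log₁₀ d − 5 = -3.62 + 5·1.3945 − 5 = -1.648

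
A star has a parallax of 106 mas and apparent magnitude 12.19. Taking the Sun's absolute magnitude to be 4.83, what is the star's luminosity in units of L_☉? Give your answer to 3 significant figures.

L/L_☉ ≈ 1.01×10^-3

d = 1/p = 1000/106 mas = 9.434 pc
M = m − 5 log₁₀ d + 5 = 12.19 − 5·0.9747 + 5 = 12.317
M − M_☉ = 12.317 − 4.83 = 7.487
L/L_☉ = 10^(−0.4 × 7.487) = 1.012×10^-3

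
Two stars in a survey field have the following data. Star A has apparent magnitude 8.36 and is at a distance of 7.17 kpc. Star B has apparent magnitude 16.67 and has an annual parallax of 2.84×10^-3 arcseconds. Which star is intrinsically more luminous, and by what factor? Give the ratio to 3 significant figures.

Star A is more luminous, by a factor of 874000.

Star A: d = 7.17 kpc = 7170 pc
Star A: M = m − 5 log₁₀ d + 5 = 8.36 − 5·3.8555 + 5 = -5.918
Star B: d = 1/p = 1/2.84×10^-3″ = 352.1 pc
Star B: M = m − 5 log₁₀ d + 5 = 16.67 − 5·2.5467 + 5 = 8.937
ΔM = M_A − M_B = -5.918 − (8.937) = -14.854; smaller M is more luminous → Star A.
L ratio = 10^(0.4 |ΔM|) = 10^5.942 = 874300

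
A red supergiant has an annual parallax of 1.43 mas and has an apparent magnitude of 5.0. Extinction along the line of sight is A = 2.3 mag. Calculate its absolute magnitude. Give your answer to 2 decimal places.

M ≈ -6.52

p = 1.43 mas = 1.43×10^-3″ → d = 1/p = 699.3 pc
5 log₁₀(d/10 pc) = 5 log₁₀(699.3) − 5 = 9.223
M = m − 5 log₁₀(d/10) − A = 5.0 − 9.223 − 2.3 = -6.523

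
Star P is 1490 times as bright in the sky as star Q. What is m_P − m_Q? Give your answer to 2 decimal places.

Pogson: Δm = −2.5 log₁₀(ratio) = −2.5 log₁₀(1490) = −2.5 × 3.1732 = -7.933
Star P is brighter, so it has the smaller magnitude: the difference is negative.

m_P − m_Q ≈ -7.93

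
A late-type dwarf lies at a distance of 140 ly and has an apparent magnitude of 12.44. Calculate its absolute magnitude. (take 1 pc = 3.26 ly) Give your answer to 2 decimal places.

M ≈ 9.28

d = 140 ly / 3.26 = 42.94 pc
5 log₁₀(d/10 pc) = 5 log₁₀(42.94) − 5 = 3.165
M = m − 5 log₁₀(d/10) = 12.44 − 3.165 = 9.275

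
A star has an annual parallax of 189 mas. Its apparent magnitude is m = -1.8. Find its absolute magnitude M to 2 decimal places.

M ≈ -0.42

p = 189 mas = 0.189″ → d = 1/p = 5.291 pc
5 log₁₀(d/10 pc) = 5 log₁₀(5.291) − 5 = -1.382
M = m − 5 log₁₀(d/10) = -1.8 + 1.382 = -0.418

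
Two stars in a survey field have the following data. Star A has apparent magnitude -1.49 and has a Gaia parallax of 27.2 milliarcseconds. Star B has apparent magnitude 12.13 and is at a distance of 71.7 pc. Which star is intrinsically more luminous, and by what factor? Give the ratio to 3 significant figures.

Star A is more luminous, by a factor of 73800.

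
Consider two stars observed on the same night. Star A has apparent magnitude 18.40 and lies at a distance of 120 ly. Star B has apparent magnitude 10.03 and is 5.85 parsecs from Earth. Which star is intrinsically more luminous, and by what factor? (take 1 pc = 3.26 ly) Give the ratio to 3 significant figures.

Star A: d = 120 ly / 3.26 = 36.81 pc
Star A: M = m − 5 log₁₀ d + 5 = 18.40 − 5·1.5660 + 5 = 15.570
Star B: M = m − 5 log₁₀ d + 5 = 10.03 − 5·0.7672 + 5 = 11.194
ΔM = M_A − M_B = 15.570 − (11.194) = 4.376; smaller M is more luminous → Star B.
L ratio = 10^(0.4 |ΔM|) = 10^1.750 = 56.28

Star B is more luminous, by a factor of 56.3.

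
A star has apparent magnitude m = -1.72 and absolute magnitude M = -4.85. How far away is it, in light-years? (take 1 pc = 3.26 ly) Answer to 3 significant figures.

d ≈ 138 ly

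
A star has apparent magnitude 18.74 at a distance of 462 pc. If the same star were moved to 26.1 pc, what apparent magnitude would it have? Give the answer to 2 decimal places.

Flux ∝ 1/d², so Δm = 5 log₁₀(d₂/d₁) = 5 log₁₀(26.1/462) = -6.240
m₂ = m₁ + Δm = 18.74 + (-6.240) = 12.500

m ≈ 12.50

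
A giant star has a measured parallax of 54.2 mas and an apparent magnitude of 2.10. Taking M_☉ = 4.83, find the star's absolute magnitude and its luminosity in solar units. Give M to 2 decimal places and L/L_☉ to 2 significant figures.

M ≈ 0.77; L/L_☉ ≈ 42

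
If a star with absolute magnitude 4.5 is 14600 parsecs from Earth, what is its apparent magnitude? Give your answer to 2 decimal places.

m ≈ 20.32

m = M + 5 log₁₀ d − 5 = 4.5 + 5·4.1644 − 5 = 20.322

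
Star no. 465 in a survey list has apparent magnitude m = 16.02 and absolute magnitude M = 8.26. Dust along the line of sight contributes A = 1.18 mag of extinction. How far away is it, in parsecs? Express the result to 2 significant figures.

d ≈ 210 pc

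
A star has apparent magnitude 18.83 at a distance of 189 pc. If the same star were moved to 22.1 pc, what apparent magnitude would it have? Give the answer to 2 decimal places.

Flux ∝ 1/d², so Δm = 5 log₁₀(d₂/d₁) = 5 log₁₀(22.1/189) = -4.660
m₂ = m₁ + Δm = 18.83 + (-4.660) = 14.170

m ≈ 14.17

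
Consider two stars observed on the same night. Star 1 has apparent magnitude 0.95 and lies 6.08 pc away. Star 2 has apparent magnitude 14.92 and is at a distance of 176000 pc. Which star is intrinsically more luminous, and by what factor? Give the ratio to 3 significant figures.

Star 2 is more luminous, by a factor of 2160.

Star 1: M = m − 5 log₁₀ d + 5 = 0.95 − 5·0.7839 + 5 = 2.030
Star 2: M = m − 5 log₁₀ d + 5 = 14.92 − 5·5.2455 + 5 = -6.308
ΔM = M_1 − M_2 = 2.030 − (-6.308) = 8.338; smaller M is more luminous → Star 2.
L ratio = 10^(0.4 |ΔM|) = 10^3.335 = 2164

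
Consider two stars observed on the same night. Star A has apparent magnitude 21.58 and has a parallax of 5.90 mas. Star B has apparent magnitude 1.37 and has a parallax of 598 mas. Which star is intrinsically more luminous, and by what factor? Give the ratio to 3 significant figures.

Star B is more luminous, by a factor of 11800.

Star A: p = 5.90 mas = 5.90×10^-3″ → d = 1/p = 169.5 pc
Star A: M = m − 5 log₁₀ d + 5 = 21.58 − 5·2.2291 + 5 = 15.434
Star B: p = 598 mas = 0.598″ → d = 1/p = 1.672 pc
Star B: M = m − 5 log₁₀ d + 5 = 1.37 − 5·0.2233 + 5 = 5.254
ΔM = M_A − M_B = 15.434 − (5.254) = 10.181; smaller M is more luminous → Star B.
L ratio = 10^(0.4 |ΔM|) = 10^4.072 = 11810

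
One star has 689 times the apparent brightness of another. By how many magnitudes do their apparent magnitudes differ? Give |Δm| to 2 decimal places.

Pogson: Δm = −2.5 log₁₀(ratio) = −2.5 log₁₀(689) = −2.5 × 2.8382 = -7.096

|Δm| ≈ 7.10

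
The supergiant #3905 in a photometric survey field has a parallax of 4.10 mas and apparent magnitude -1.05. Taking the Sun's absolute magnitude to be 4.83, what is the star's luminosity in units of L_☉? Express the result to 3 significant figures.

d = 1/p = 1000/4.10 mas = 243.9 pc
M = m − 5 log₁₀ d + 5 = -1.05 − 5·2.3872 + 5 = -7.986
M − M_☉ = -7.986 − 4.83 = -12.816
L/L_☉ = 10^(−0.4 × -12.816) = 133800

L/L_☉ ≈ 134000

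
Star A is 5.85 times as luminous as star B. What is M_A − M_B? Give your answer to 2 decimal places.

Pogson: ΔM = −2.5 log₁₀(ratio) = −2.5 log₁₀(5.85) = −2.5 × 0.7672 = -1.918
Star A is brighter, so it has the smaller magnitude: the difference is negative.

M_A − M_B ≈ -1.92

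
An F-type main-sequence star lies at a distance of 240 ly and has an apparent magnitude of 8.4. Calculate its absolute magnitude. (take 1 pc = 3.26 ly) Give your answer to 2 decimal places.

M ≈ 4.07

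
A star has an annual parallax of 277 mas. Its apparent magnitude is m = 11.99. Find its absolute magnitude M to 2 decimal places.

M ≈ 14.20

p = 277 mas = 0.277″ → d = 1/p = 3.610 pc
5 log₁₀(d/10 pc) = 5 log₁₀(3.610) − 5 = -2.212
M = m − 5 log₁₀(d/10) = 11.99 + 2.212 = 14.202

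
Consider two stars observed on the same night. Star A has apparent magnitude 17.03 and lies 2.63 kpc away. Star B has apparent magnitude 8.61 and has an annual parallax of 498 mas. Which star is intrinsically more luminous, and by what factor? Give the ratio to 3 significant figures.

Star A is more luminous, by a factor of 735.

Star A: d = 2.63 kpc = 2630 pc
Star A: M = m − 5 log₁₀ d + 5 = 17.03 − 5·3.4200 + 5 = 4.930
Star B: p = 498 mas = 0.498″ → d = 1/p = 2.008 pc
Star B: M = m − 5 log₁₀ d + 5 = 8.61 − 5·0.3028 + 5 = 12.096
ΔM = M_A − M_B = 4.930 − (12.096) = -7.166; smaller M is more luminous → Star A.
L ratio = 10^(0.4 |ΔM|) = 10^2.866 = 735.1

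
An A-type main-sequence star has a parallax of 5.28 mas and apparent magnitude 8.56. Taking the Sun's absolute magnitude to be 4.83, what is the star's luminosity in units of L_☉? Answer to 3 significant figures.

L/L_☉ ≈ 11.6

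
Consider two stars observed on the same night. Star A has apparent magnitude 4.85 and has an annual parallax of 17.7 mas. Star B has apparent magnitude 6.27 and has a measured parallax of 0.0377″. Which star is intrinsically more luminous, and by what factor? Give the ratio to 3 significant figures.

Star A is more luminous, by a factor of 16.8.

Star A: p = 17.7 mas = 0.0177″ → d = 1/p = 56.50 pc
Star A: M = m − 5 log₁₀ d + 5 = 4.85 − 5·1.7520 + 5 = 1.090
Star B: d = 1/p = 1/0.0377″ = 26.53 pc
Star B: M = m − 5 log₁₀ d + 5 = 6.27 − 5·1.4237 + 5 = 4.152
ΔM = M_A − M_B = 1.090 − (4.152) = -3.062; smaller M is more luminous → Star A.
L ratio = 10^(0.4 |ΔM|) = 10^1.225 = 16.78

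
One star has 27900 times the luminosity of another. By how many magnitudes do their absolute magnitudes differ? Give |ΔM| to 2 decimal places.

Pogson: ΔM = −2.5 log₁₀(ratio) = −2.5 log₁₀(27900) = −2.5 × 4.4456 = -11.114

|ΔM| ≈ 11.11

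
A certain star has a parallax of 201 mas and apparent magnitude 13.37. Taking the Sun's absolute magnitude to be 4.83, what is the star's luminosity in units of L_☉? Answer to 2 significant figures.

L/L_☉ ≈ 9.5×10^-5

d = 1/p = 1000/201 mas = 4.975 pc
M = m − 5 log₁₀ d + 5 = 13.37 − 5·0.6968 + 5 = 14.886
M − M_☉ = 14.886 − 4.83 = 10.056
L/L_☉ = 10^(−0.4 × 10.056) = 9.497×10^-5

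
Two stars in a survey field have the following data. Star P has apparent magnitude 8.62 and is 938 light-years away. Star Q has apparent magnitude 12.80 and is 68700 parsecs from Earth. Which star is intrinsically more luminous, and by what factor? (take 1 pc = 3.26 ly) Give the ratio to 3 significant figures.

Star Q is more luminous, by a factor of 1210.

Star P: d = 938 ly / 3.26 = 287.7 pc
Star P: M = m − 5 log₁₀ d + 5 = 8.62 − 5·2.4590 + 5 = 1.325
Star Q: M = m − 5 log₁₀ d + 5 = 12.80 − 5·4.8370 + 5 = -6.385
ΔM = M_P − M_Q = 1.325 − (-6.385) = 7.710; smaller M is more luminous → Star Q.
L ratio = 10^(0.4 |ΔM|) = 10^3.084 = 1213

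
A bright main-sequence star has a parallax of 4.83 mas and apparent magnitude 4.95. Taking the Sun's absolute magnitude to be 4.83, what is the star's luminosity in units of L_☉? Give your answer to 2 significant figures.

L/L_☉ ≈ 380

d = 1/p = 1000/4.83 mas = 207.0 pc
M = m − 5 log₁₀ d + 5 = 4.95 − 5·2.3161 + 5 = -1.630
M − M_☉ = -1.630 − 4.83 = -6.460
L/L_☉ = 10^(−0.4 × -6.460) = 383.8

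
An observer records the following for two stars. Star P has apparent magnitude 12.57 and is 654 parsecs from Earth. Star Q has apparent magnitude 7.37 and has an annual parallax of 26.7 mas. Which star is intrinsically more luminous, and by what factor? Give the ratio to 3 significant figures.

Star P is more luminous, by a factor of 2.54.

Star P: M = m − 5 log₁₀ d + 5 = 12.57 − 5·2.8156 + 5 = 3.492
Star Q: p = 26.7 mas = 0.0267″ → d = 1/p = 37.45 pc
Star Q: M = m − 5 log₁₀ d + 5 = 7.37 − 5·1.5735 + 5 = 4.503
ΔM = M_P − M_Q = 3.492 − (4.503) = -1.010; smaller M is more luminous → Star P.
L ratio = 10^(0.4 |ΔM|) = 10^0.404 = 2.536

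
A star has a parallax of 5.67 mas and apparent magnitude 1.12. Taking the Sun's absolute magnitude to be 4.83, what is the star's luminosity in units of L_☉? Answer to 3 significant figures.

L/L_☉ ≈ 9480

d = 1/p = 1000/5.67 mas = 176.4 pc
M = m − 5 log₁₀ d + 5 = 1.12 − 5·2.2464 + 5 = -5.112
M − M_☉ = -5.112 − 4.83 = -9.942
L/L_☉ = 10^(−0.4 × -9.942) = 9481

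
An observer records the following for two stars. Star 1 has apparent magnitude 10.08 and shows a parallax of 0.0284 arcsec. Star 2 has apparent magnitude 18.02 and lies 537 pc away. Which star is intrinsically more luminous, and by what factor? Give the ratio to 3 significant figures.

Star 1: d = 1/p = 1/0.0284″ = 35.21 pc
Star 1: M = m − 5 log₁₀ d + 5 = 10.08 − 5·1.5467 + 5 = 7.347
Star 2: M = m − 5 log₁₀ d + 5 = 18.02 − 5·2.7300 + 5 = 9.370
ΔM = M_1 − M_2 = 7.347 − (9.370) = -2.024; smaller M is more luminous → Star 1.
L ratio = 10^(0.4 |ΔM|) = 10^0.809 = 6.448

Star 1 is more luminous, by a factor of 6.45.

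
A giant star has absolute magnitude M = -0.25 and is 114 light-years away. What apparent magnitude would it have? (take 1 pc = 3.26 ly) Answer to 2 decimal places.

m ≈ 2.47

d = 114 ly / 3.26 = 34.97 pc
m = M + 5 log₁₀ d − 5 = -0.25 + 5·1.5437 − 5 = 2.468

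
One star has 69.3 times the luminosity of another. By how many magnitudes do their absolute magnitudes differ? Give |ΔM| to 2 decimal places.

Pogson: ΔM = −2.5 log₁₀(ratio) = −2.5 log₁₀(69.3) = −2.5 × 1.8407 = -4.602

|ΔM| ≈ 4.60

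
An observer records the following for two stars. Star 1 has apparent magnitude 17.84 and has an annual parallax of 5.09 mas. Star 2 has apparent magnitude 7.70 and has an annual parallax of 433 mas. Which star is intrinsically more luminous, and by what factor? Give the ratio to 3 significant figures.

Star 2 is more luminous, by a factor of 1.57.

Star 1: p = 5.09 mas = 5.09×10^-3″ → d = 1/p = 196.5 pc
Star 1: M = m − 5 log₁₀ d + 5 = 17.84 − 5·2.2933 + 5 = 11.374
Star 2: p = 433 mas = 0.433″ → d = 1/p = 2.309 pc
Star 2: M = m − 5 log₁₀ d + 5 = 7.70 − 5·0.3635 + 5 = 10.882
ΔM = M_1 − M_2 = 11.374 − (10.882) = 0.491; smaller M is more luminous → Star 2.
L ratio = 10^(0.4 |ΔM|) = 10^0.196 = 1.572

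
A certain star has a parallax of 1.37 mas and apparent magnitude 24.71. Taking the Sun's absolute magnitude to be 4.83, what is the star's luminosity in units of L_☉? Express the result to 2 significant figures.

d = 1/p = 1000/1.37 mas = 729.9 pc
M = m − 5 log₁₀ d + 5 = 24.71 − 5·2.8633 + 5 = 15.394
M − M_☉ = 15.394 − 4.83 = 10.564
L/L_☉ = 10^(−0.4 × 10.564) = 5.951×10^-5

L/L_☉ ≈ 6.0×10^-5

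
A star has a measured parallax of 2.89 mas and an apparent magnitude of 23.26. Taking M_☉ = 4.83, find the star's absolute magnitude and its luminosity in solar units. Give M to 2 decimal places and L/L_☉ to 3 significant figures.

d = 1/p = 1000/2.89 mas = 346.0 pc
M = m − 5 log₁₀ d + 5 = 23.26 − 5·2.5391 + 5 = 15.564
M − M_☉ = 15.564 − 4.83 = 10.734
L/L_☉ = 10^(−0.4 × 10.734) = 5.084×10^-5

M ≈ 15.56; L/L_☉ ≈ 5.08×10^-5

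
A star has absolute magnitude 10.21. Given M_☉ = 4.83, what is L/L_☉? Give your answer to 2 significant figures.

M − M_☉ = 10.21 − 4.83 = 5.380
L/L_☉ = 10^(−0.4 (M − M_☉)) = 10^-2.152 = 7.047×10^-3

L/L_☉ ≈ 7.0×10^-3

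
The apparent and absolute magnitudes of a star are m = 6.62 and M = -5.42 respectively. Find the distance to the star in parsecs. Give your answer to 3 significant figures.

d ≈ 2560 pc

Distance modulus: m − M = 6.62 − (-5.42) = 12.040
m − M = 5 log₁₀ d − 5
log₁₀ d = (m − M)/5 + 1 = 3.4080
d = 10^3.4080 = 2559 pc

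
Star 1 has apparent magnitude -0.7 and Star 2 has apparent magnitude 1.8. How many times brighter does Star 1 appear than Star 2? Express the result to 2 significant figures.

Δm = -0.7 − (1.8) = -2.5
Flux ratio = 10^(−0.4 Δm) = 10^(−0.4 × -2.5) = 10^1.000 = 10.00

10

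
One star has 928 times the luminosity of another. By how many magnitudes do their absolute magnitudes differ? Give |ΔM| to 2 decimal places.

|ΔM| ≈ 7.42

Pogson: ΔM = −2.5 log₁₀(ratio) = −2.5 log₁₀(928) = −2.5 × 2.9675 = -7.419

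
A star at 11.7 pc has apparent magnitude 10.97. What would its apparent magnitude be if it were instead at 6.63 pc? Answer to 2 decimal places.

Flux ∝ 1/d², so Δm = 5 log₁₀(d₂/d₁) = 5 log₁₀(6.63/11.7) = -1.233
m₂ = m₁ + Δm = 10.97 + (-1.233) = 9.737

m ≈ 9.74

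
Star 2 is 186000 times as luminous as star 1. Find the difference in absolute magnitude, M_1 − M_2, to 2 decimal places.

Pogson: ΔM = −2.5 log₁₀(ratio) = −2.5 log₁₀(186000) = −2.5 × 5.2695 = -13.174
Star 2 is brighter so has the smaller magnitude: M_1 − M_2 is positive.

M_1 − M_2 ≈ 13.17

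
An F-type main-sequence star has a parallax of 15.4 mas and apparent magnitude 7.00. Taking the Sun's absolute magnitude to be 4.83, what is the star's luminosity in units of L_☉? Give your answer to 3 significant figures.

L/L_☉ ≈ 5.71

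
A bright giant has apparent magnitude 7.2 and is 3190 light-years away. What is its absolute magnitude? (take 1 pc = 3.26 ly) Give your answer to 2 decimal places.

M ≈ -2.75

d = 3190 ly / 3.26 = 978.5 pc
5 log₁₀(d/10 pc) = 5 log₁₀(978.5) − 5 = 9.953
M = m − 5 log₁₀(d/10) = 7.2 − 9.953 = -2.753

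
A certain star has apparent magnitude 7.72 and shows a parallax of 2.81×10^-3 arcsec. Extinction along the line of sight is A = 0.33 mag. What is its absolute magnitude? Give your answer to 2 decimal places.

M ≈ -0.37

d = 1/p = 1/2.81×10^-3″ = 355.9 pc
5 log₁₀(d/10 pc) = 5 log₁₀(355.9) − 5 = 7.756
M = m − 5 log₁₀(d/10) − A = 7.72 − 7.756 − 0.33 = -0.366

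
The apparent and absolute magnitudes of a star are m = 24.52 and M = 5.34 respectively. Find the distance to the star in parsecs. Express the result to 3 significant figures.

d ≈ 68500 pc

μ = m − M = 19.180
m − M = 5 log₁₀ d − 5
log₁₀ d = (m − M)/5 + 1 = 4.8360
d = 10^4.8360 = 68550 pc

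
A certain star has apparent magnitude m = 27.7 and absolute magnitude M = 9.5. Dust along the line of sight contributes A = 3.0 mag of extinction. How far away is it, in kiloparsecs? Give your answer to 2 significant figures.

d ≈ 11 kpc

m − M = 5 log₁₀(d/10 pc) + A  ⇒  27.7 − (9.5) − 3.0 = 5 log₁₀(d/10)
15.200 = 5 log₁₀(d/10)
log₁₀ d = (m − M − A)/5 + 1 = 4.0400
d = 10^4.0400 = 10960 pc
= 10.96 kpc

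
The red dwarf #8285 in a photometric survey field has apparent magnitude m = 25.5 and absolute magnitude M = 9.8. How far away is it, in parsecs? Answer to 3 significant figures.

μ = m − M = 15.700
m − M = 5 log₁₀ d − 5
log₁₀ d = (m − M)/5 + 1 = 4.1400
d = 10^4.1400 = 13800 pc

d ≈ 13800 pc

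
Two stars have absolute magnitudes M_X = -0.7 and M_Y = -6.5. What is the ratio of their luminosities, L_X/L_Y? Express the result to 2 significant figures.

ΔM = M_X − M_Y = 5.8
L_X/L_Y = 10^(−0.4 ΔM) = 10^-2.320 = 4.786×10^-3

L_X/L_Y ≈ 4.8×10^-3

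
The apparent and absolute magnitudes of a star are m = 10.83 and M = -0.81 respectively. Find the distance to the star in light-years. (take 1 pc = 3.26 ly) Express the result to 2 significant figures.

d ≈ 6900 ly

μ = m − M = 11.640
m − M = 5 log₁₀ d − 5
log₁₀ d = (m − M)/5 + 1 = 3.3280
d = 10^3.3280 = 2128 pc
= 6938 ly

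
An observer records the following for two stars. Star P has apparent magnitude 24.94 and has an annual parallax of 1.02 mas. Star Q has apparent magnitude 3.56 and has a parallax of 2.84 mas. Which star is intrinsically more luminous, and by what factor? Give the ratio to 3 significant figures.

Star Q is more luminous, by a factor of 4.60×10^7.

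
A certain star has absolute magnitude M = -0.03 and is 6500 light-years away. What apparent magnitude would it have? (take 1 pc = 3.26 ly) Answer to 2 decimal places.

d = 6500 ly / 3.26 = 1994 pc
m = M + 5 log₁₀ d − 5 = -0.03 + 5·3.2997 − 5 = 11.468

m ≈ 11.47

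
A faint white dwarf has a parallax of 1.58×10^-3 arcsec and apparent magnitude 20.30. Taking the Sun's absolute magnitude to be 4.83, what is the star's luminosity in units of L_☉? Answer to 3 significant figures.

L/L_☉ ≈ 2.60×10^-3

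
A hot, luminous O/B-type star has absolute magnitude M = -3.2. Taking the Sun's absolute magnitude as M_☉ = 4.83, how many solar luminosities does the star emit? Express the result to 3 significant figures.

L/L_☉ ≈ 1630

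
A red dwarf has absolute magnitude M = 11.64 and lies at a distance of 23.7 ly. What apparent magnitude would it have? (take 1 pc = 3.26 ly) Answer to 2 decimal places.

d = 23.7 ly / 3.26 = 7.270 pc
m = M + 5 log₁₀ d − 5 = 11.64 + 5·0.8615 − 5 = 10.948

m ≈ 10.95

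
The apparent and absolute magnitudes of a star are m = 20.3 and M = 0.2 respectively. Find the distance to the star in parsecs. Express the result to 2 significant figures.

μ = m − M = 20.100
m − M = 5 log₁₀ d − 5
log₁₀ d = (m − M)/5 + 1 = 5.0200
d = 10^5.0200 = 104700 pc

d ≈ 100000 pc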